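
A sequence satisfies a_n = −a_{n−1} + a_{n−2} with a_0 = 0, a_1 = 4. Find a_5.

20

With companion matrix C = [[−1, 1], [1, 0]], [a_n, a_{n−1}]ᵀ = C·[a_{n−1}, a_{n−2}]ᵀ, so [a_5, a_4]ᵀ = C^4·[a_1, a_0]ᵀ.
C^4 = [[5, −3], [−3, 2]], giving [a_5, a_4]ᵀ = [[20], [−12]].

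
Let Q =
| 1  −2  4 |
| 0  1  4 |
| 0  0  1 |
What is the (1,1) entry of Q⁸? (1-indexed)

1

Q = I + N where N = [[0, −2, 4], [0, 0, 4], [0, 0, 0]] is strictly upper-triangular, so N³ = 0.
(I + N)⁸ = I + 8·N + 28·N² = [[1, −16, −192], [0, 1, 32], [0, 0, 1]].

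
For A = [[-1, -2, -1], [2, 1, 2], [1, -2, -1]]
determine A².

[[-4, 2, -2], [2, -7, -2], [-6, -2, -4]]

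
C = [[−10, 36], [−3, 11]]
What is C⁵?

[[−100, 396], [−33, 131]]

tr C = 1 and det C = −2, so the characteristic polynomial is λ² − (1)λ + (−2) with roots 2 and −1.
Eigenvectors give P = [[3, −4], [1, −1]] with P⁻¹ = [[−1, 4], [−1, 3]], and C = P·diag(2, −1)·P⁻¹.
Then C⁵ = P·diag(32, −1)·P⁻¹ = [[96, 4], [32, 1]] · [[−1, 4], [−1, 3]] = [[−100, 396], [−33, 131]].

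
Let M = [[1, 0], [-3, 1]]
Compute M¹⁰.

M = I + N where N = [[0, 0], [-3, 0]] is strictly lower-triangular, so N² = 0.
(I + N)¹⁰ = I + 10·N = [[1, 0], [-30, 1]].

[[1, 0], [-30, 1]]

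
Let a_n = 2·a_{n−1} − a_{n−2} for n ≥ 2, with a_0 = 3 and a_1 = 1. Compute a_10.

With companion matrix A = [[2, −1], [1, 0]], [a_n, a_{n−1}]ᵀ = A·[a_{n−1}, a_{n−2}]ᵀ, so [a_10, a_9]ᵀ = A^9·[a_1, a_0]ᵀ.
A^9 = [[10, −9], [9, −8]], giving [a_10, a_9]ᵀ = [[−17], [−15]].

−17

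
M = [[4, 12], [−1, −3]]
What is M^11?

[[4, 12], [−1, −3]]

M² = M (a projection; rank 1, trace 1), so M^11 = M.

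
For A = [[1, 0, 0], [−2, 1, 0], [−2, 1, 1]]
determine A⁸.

A = I + N where N = [[0, 0, 0], [−2, 0, 0], [−2, 1, 0]] is strictly lower-triangular, so N³ = 0.
(I + N)⁸ = I + 8·N + 28·N² = [[1, 0, 0], [−16, 1, 0], [−72, 8, 1]].

[[1, 0, 0], [−16, 1, 0], [−72, 8, 1]]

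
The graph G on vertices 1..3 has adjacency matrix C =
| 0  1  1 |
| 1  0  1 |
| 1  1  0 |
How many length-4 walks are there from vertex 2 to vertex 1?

5

The number of length-4 walks from vertex 2 to vertex 1 is entry (2,1) of C^4, where C is the adjacency matrix.
C^2 = [[2, 1, 1], [1, 2, 1], [1, 1, 2]]
C^3 = [[2, 3, 3], [3, 2, 3], [3, 3, 2]]
C^4 = [[6, 5, 5], [5, 6, 5], [5, 5, 6]]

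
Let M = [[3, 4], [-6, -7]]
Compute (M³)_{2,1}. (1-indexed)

-78

tr M = -4 and det M = 3, so the characteristic polynomial is λ² − (-4)λ + (3) with roots -1 and -3.
Eigenvectors give P = [[1, 2], [-1, -3]] with P⁻¹ = [[3, 2], [-1, -1]], and M = P·diag(-1, -3)·P⁻¹.
Then M³ = P·diag(-1, -27)·P⁻¹ = [[-1, -54], [1, 81]] · [[3, 2], [-1, -1]] = [[51, 52], [-78, -79]].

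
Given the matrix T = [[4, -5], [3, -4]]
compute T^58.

[[1, 0], [0, 1]]

T² = I (check: tr T = 0 and det T = -1), so T^58 = I since 58 is even.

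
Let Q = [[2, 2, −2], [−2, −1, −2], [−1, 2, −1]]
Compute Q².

[[2, −2, −6], [0, −7, 8], [−5, −6, −1]]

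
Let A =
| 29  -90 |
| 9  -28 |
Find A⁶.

[[631, -1890], [189, -566]]

tr A = 1 and det A = -2, so the characteristic polynomial is λ² − (1)λ + (-2) with roots -1 and 2.
Eigenvectors give P = [[3, 10], [1, 3]] with P⁻¹ = [[-3, 10], [1, -3]], and A = P·diag(-1, 2)·P⁻¹.
Then A⁶ = P·diag(1, 64)·P⁻¹ = [[3, 640], [1, 192]] · [[-3, 10], [1, -3]] = [[631, -1890], [189, -566]].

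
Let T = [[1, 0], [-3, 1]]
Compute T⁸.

[[1, 0], [-24, 1]]

T = I + N where N = [[0, 0], [-3, 0]] is strictly lower-triangular, so N² = 0.
(I + N)⁸ = I + 8·N = [[1, 0], [-24, 1]].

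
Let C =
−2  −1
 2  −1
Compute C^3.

C^2 = [[2, 3], [−6, −1]]
C^3 = [[2, −5], [10, 7]]

[[2, −5], [10, 7]]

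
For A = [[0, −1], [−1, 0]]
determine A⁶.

[[1, 0], [0, 1]]

A² = I (check: tr A = 0 and det A = −1), so A⁶ = I since 6 is even.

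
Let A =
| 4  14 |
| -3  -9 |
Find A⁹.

tr A = -5 and det A = 6, so the characteristic polynomial is λ² − (-5)λ + (6) with roots -2 and -3.
Eigenvectors give P = [[-7, -2], [3, 1]] with P⁻¹ = [[-1, -2], [3, 7]], and A = P·diag(-2, -3)·P⁻¹.
Then A⁹ = P·diag(-512, -19683)·P⁻¹ = [[3584, 39366], [-1536, -19683]] · [[-1, -2], [3, 7]] = [[114514, 268394], [-57513, -134709]].

[[114514, 268394], [-57513, -134709]]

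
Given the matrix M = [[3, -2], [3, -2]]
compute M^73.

M² = M (a projection; rank 1, trace 1), so M^73 = M.

[[3, -2], [3, -2]]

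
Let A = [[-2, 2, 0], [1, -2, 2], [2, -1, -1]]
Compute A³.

[[-12, 24, -20], [-8, -2, 14], [19, -27, 15]]

A² = [[6, -8, 4], [0, 4, -6], [-7, 7, -1]]
A³ = [[-12, 24, -20], [-8, -2, 14], [19, -27, 15]]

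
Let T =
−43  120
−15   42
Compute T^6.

tr T = −1 and det T = −6, so the characteristic polynomial is λ² − (−1)λ + (−6) with roots 2 and −3.
Eigenvectors give P = [[8, −3], [3, −1]] with P⁻¹ = [[−1, 3], [−3, 8]], and T = P·diag(2, −3)·P⁻¹.
Then T^6 = P·diag(64, 729)·P⁻¹ = [[512, −2187], [192, −729]] · [[−1, 3], [−3, 8]] = [[6049, −15960], [1995, −5256]].

[[6049, −15960], [1995, −5256]]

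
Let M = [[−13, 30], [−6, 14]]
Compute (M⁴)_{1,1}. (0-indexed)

76

tr M = 1 and det M = −2, so the characteristic polynomial is λ² − (1)λ + (−2) with roots −1 and 2.
Eigenvectors give P = [[−5, 2], [−2, 1]] with P⁻¹ = [[−1, 2], [−2, 5]], and M = P·diag(−1, 2)·P⁻¹.
Then M⁴ = P·diag(1, 16)·P⁻¹ = [[−5, 32], [−2, 16]] · [[−1, 2], [−2, 5]] = [[−59, 150], [−30, 76]].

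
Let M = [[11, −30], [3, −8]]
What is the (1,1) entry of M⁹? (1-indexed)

5111

tr M = 3 and det M = 2, so the characteristic polynomial is λ² − (3)λ + (2) with roots 1 and 2.
Eigenvectors give P = [[−3, −10], [−1, −3]] with P⁻¹ = [[3, −10], [−1, 3]], and M = P·diag(1, 2)·P⁻¹.
Then M⁹ = P·diag(1, 512)·P⁻¹ = [[−3, −5120], [−1, −1536]] · [[3, −10], [−1, 3]] = [[5111, −15330], [1533, −4598]].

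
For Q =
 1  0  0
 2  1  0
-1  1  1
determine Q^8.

Q = I + N where N = [[0, 0, 0], [2, 0, 0], [-1, 1, 0]] is strictly lower-triangular, so N^3 = 0.
(I + N)^8 = I + 8·N + 28·N^2 = [[1, 0, 0], [16, 1, 0], [48, 8, 1]].

[[1, 0, 0], [16, 1, 0], [48, 8, 1]]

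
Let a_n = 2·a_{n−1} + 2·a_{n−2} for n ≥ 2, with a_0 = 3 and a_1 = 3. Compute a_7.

1704

With companion matrix T = [[2, 2], [1, 0]], [a_n, a_{n−1}]ᵀ = T·[a_{n−1}, a_{n−2}]ᵀ, so [a_7, a_6]ᵀ = T⁶·[a_1, a_0]ᵀ.
T⁶ = [[328, 240], [120, 88]], giving [a_7, a_6]ᵀ = [[1704], [624]].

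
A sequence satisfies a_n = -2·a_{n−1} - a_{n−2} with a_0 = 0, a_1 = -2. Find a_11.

With companion matrix M = [[-2, -1], [1, 0]], [a_n, a_{n−1}]ᵀ = M·[a_{n−1}, a_{n−2}]ᵀ, so [a_11, a_10]ᵀ = M¹⁰·[a_1, a_0]ᵀ.
M¹⁰ = [[11, 10], [-10, -9]], giving [a_11, a_10]ᵀ = [[-22], [20]].

-22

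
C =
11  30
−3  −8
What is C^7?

[[1271, 3810], [−381, −1142]]

tr C = 3 and det C = 2, so the characteristic polynomial is λ² − (3)λ + (2) with roots 1 and 2.
Eigenvectors give P = [[−3, 10], [1, −3]] with P⁻¹ = [[3, 10], [1, 3]], and C = P·diag(1, 2)·P⁻¹.
Then C^7 = P·diag(1, 128)·P⁻¹ = [[−3, 1280], [1, −384]] · [[3, 10], [1, 3]] = [[1271, 3810], [−381, −1142]].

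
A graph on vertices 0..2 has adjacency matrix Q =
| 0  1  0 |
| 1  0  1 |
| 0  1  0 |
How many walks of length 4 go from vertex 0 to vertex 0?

The number of length-4 walks from vertex 0 to vertex 0 is entry (0,0) of Q⁴, where Q is the adjacency matrix.
Q² = [[1, 0, 1], [0, 2, 0], [1, 0, 1]]
Q³ = [[0, 2, 0], [2, 0, 2], [0, 2, 0]]
Q⁴ = [[2, 0, 2], [0, 4, 0], [2, 0, 2]]

2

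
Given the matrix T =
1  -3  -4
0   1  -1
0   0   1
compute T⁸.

[[1, -24, 52], [0, 1, -8], [0, 0, 1]]

T = I + N where N = [[0, -3, -4], [0, 0, -1], [0, 0, 0]] is strictly upper-triangular, so N³ = 0.
(I + N)⁸ = I + 8·N + 28·N² = [[1, -24, 52], [0, 1, -8], [0, 0, 1]].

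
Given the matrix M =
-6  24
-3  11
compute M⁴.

[[-504, 1560], [-195, 601]]

tr M = 5 and det M = 6, so the characteristic polynomial is λ² − (5)λ + (6) with roots 2 and 3.
Eigenvectors give P = [[3, -8], [1, -3]] with P⁻¹ = [[3, -8], [1, -3]], and M = P·diag(2, 3)·P⁻¹.
Then M⁴ = P·diag(16, 81)·P⁻¹ = [[48, -648], [16, -243]] · [[3, -8], [1, -3]] = [[-504, 1560], [-195, 601]].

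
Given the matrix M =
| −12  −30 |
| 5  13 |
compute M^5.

[[−582, −1650], [275, 793]]

tr M = 1 and det M = −6, so the characteristic polynomial is λ² − (1)λ + (−6) with roots −2 and 3.
Eigenvectors give P = [[−3, 2], [1, −1]] with P⁻¹ = [[−1, −2], [−1, −3]], and M = P·diag(−2, 3)·P⁻¹.
Then M^5 = P·diag(−32, 243)·P⁻¹ = [[96, 486], [−32, −243]] · [[−1, −2], [−1, −3]] = [[−582, −1650], [275, 793]].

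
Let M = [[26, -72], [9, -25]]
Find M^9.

tr M = 1 and det M = -2, so the characteristic polynomial is λ² − (1)λ + (-2) with roots 2 and -1.
Eigenvectors give P = [[-3, 8], [-1, 3]] with P⁻¹ = [[-3, 8], [-1, 3]], and M = P·diag(2, -1)·P⁻¹.
Then M^9 = P·diag(512, -1)·P⁻¹ = [[-1536, -8], [-512, -3]] · [[-3, 8], [-1, 3]] = [[4616, -12312], [1539, -4105]].

[[4616, -12312], [1539, -4105]]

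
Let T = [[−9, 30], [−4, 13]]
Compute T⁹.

[[−98409, 295230], [−39364, 118093]]

tr T = 4 and det T = 3, so the characteristic polynomial is λ² − (4)λ + (3) with roots 1 and 3.
Eigenvectors give P = [[−3, 5], [−1, 2]] with P⁻¹ = [[−2, 5], [−1, 3]], and T = P·diag(1, 3)·P⁻¹.
Then T⁹ = P·diag(1, 19683)·P⁻¹ = [[−3, 98415], [−1, 39366]] · [[−2, 5], [−1, 3]] = [[−98409, 295230], [−39364, 118093]].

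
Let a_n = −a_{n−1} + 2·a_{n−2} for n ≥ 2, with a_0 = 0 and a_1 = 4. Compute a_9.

684

With companion matrix C = [[−1, 2], [1, 0]], [a_n, a_{n−1}]ᵀ = C·[a_{n−1}, a_{n−2}]ᵀ, so [a_9, a_8]ᵀ = C^8·[a_1, a_0]ᵀ.
C^8 = [[171, −170], [−85, 86]], giving [a_9, a_8]ᵀ = [[684], [−340]].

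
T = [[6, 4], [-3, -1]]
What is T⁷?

tr T = 5 and det T = 6, so the characteristic polynomial is λ² − (5)λ + (6) with roots 2 and 3.
Eigenvectors give P = [[-1, 4], [1, -3]] with P⁻¹ = [[3, 4], [1, 1]], and T = P·diag(2, 3)·P⁻¹.
Then T⁷ = P·diag(128, 2187)·P⁻¹ = [[-128, 8748], [128, -6561]] · [[3, 4], [1, 1]] = [[8364, 8236], [-6177, -6049]].

[[8364, 8236], [-6177, -6049]]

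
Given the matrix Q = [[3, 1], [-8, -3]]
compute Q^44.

[[1, 0], [0, 1]]

Q² = I (check: tr Q = 0 and det Q = -1), so Q^44 = I since 44 is even.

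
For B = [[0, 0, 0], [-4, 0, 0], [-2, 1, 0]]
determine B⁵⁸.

[[0, 0, 0], [0, 0, 0], [0, 0, 0]]

B is strictly triangular, hence nilpotent: B³ = 0, so B⁵⁸ = 0.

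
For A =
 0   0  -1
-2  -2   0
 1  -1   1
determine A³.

[[-3, -1, 0], [-6, -10, -2], [-2, -2, -3]]

A² = [[-1, 1, -1], [4, 4, 2], [3, 1, 0]]
A³ = [[-3, -1, 0], [-6, -10, -2], [-2, -2, -3]]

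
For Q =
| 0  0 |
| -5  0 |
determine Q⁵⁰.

Q is strictly triangular, hence nilpotent: Q² = 0, so Q⁵⁰ = 0.

[[0, 0], [0, 0]]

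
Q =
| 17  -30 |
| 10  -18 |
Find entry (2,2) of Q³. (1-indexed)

-132

tr Q = -1 and det Q = -6, so the characteristic polynomial is λ² − (-1)λ + (-6) with roots 2 and -3.
Eigenvectors give P = [[-2, -3], [-1, -2]] with P⁻¹ = [[-2, 3], [1, -2]], and Q = P·diag(2, -3)·P⁻¹.
Then Q³ = P·diag(8, -27)·P⁻¹ = [[-16, 81], [-8, 54]] · [[-2, 3], [1, -2]] = [[113, -210], [70, -132]].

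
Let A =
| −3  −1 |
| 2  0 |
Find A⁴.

[[31, 15], [−30, −14]]

tr A = −3 and det A = 2, so the characteristic polynomial is λ² − (−3)λ + (2) with roots −1 and −2.
Eigenvectors give P = [[−1, 1], [2, −1]] with P⁻¹ = [[1, 1], [2, 1]], and A = P·diag(−1, −2)·P⁻¹.
Then A⁴ = P·diag(1, 16)·P⁻¹ = [[−1, 16], [2, −16]] · [[1, 1], [2, 1]] = [[31, 15], [−30, −14]].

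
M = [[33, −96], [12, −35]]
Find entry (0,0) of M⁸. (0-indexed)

tr M = −2 and det M = −3, so the characteristic polynomial is λ² − (−2)λ + (−3) with roots 1 and −3.
Eigenvectors give P = [[3, −8], [1, −3]] with P⁻¹ = [[3, −8], [1, −3]], and M = P·diag(1, −3)·P⁻¹.
Then M⁸ = P·diag(1, 6561)·P⁻¹ = [[3, −52488], [1, −19683]] · [[3, −8], [1, −3]] = [[−52479, 157440], [−19680, 59041]].

−52479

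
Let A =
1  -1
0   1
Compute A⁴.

[[1, -4], [0, 1]]

A = I + N where N = [[0, -1], [0, 0]] is strictly upper-triangular, so N² = 0.
(I + N)⁴ = I + 4·N = [[1, -4], [0, 1]].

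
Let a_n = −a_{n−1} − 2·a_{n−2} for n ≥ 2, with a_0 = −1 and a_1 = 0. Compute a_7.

With companion matrix A = [[−1, −2], [1, 0]], [a_n, a_{n−1}]ᵀ = A·[a_{n−1}, a_{n−2}]ᵀ, so [a_7, a_6]ᵀ = A⁶·[a_1, a_0]ᵀ.
A⁶ = [[7, 10], [−5, 2]], giving [a_7, a_6]ᵀ = [[−10], [−2]].

−10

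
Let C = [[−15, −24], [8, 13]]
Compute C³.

tr C = −2 and det C = −3, so the characteristic polynomial is λ² − (−2)λ + (−3) with roots 1 and −3.
Eigenvectors give P = [[−3, −2], [2, 1]] with P⁻¹ = [[1, 2], [−2, −3]], and C = P·diag(1, −3)·P⁻¹.
Then C³ = P·diag(1, −27)·P⁻¹ = [[−3, 54], [2, −27]] · [[1, 2], [−2, −3]] = [[−111, −168], [56, 85]].

[[−111, −168], [56, 85]]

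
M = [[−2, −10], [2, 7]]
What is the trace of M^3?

tr M = 5 and det M = 6, so the characteristic polynomial is λ² − (5)λ + (6) with roots 2 and 3.
Eigenvectors give P = [[5, −2], [−2, 1]] with P⁻¹ = [[1, 2], [2, 5]], and M = P·diag(2, 3)·P⁻¹.
Then M^3 = P·diag(8, 27)·P⁻¹ = [[40, −54], [−16, 27]] · [[1, 2], [2, 5]] = [[−68, −190], [38, 103]].

35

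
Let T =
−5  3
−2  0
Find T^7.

[[−6305, 6177], [−4118, 3990]]

tr T = −5 and det T = 6, so the characteristic polynomial is λ² − (−5)λ + (6) with roots −3 and −2.
Eigenvectors give P = [[3, 1], [2, 1]] with P⁻¹ = [[1, −1], [−2, 3]], and T = P·diag(−3, −2)·P⁻¹.
Then T^7 = P·diag(−2187, −128)·P⁻¹ = [[−6561, −128], [−4374, −128]] · [[1, −1], [−2, 3]] = [[−6305, 6177], [−4118, 3990]].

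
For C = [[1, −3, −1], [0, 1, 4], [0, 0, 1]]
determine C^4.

C = I + N where N = [[0, −3, −1], [0, 0, 4], [0, 0, 0]] is strictly upper-triangular, so N^3 = 0.
(I + N)^4 = I + 4·N + 6·N^2 = [[1, −12, −76], [0, 1, 16], [0, 0, 1]].

[[1, −12, −76], [0, 1, 16], [0, 0, 1]]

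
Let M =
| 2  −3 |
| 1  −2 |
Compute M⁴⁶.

[[1, 0], [0, 1]]

M² = I (check: tr M = 0 and det M = −1), so M⁴⁶ = I since 46 is even.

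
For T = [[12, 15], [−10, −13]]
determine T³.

tr T = −1 and det T = −6, so the characteristic polynomial is λ² − (−1)λ + (−6) with roots −3 and 2.
Eigenvectors give P = [[−1, 3], [1, −2]] with P⁻¹ = [[2, 3], [1, 1]], and T = P·diag(−3, 2)·P⁻¹.
Then T³ = P·diag(−27, 8)·P⁻¹ = [[27, 24], [−27, −16]] · [[2, 3], [1, 1]] = [[78, 105], [−70, −97]].

[[78, 105], [−70, −97]]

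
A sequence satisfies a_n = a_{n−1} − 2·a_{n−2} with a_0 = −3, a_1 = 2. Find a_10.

−124

With companion matrix C = [[1, −2], [1, 0]], [a_n, a_{n−1}]ᵀ = C·[a_{n−1}, a_{n−2}]ᵀ, so [a_10, a_9]ᵀ = C^9·[a_1, a_0]ᵀ.
C^9 = [[−11, 34], [−17, 6]], giving [a_10, a_9]ᵀ = [[−124], [−52]].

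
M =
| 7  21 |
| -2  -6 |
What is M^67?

M² = M (a projection; rank 1, trace 1), so M^67 = M.

[[7, 21], [-2, -6]]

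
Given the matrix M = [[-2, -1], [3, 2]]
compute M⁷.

M² = I (check: tr M = 0 and det M = -1), so M⁷ = M since 7 is odd.

[[-2, -1], [3, 2]]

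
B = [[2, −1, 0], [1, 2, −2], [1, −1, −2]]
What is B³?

B² = [[3, −4, 2], [2, 5, 0], [−1, −1, 6]]
B³ = [[4, −13, 4], [9, 8, −10], [3, −7, −10]]

[[4, −13, 4], [9, 8, −10], [3, −7, −10]]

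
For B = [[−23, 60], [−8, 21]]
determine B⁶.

[[4369, −10920], [1456, −3639]]

tr B = −2 and det B = −3, so the characteristic polynomial is λ² − (−2)λ + (−3) with roots −3 and 1.
Eigenvectors give P = [[−3, −5], [−1, −2]] with P⁻¹ = [[−2, 5], [1, −3]], and B = P·diag(−3, 1)·P⁻¹.
Then B⁶ = P·diag(729, 1)·P⁻¹ = [[−2187, −5], [−729, −2]] · [[−2, 5], [1, −3]] = [[4369, −10920], [1456, −3639]].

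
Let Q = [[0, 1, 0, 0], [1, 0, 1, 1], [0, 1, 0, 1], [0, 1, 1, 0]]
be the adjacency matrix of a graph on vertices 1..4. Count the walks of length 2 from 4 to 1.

1

The number of length-2 walks from vertex 4 to vertex 1 is entry (4,1) of Q², where Q is the adjacency matrix.
Q² = [[1, 0, 1, 1], [0, 3, 1, 1], [1, 1, 2, 1], [1, 1, 1, 2]]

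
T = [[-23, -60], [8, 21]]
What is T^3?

tr T = -2 and det T = -3, so the characteristic polynomial is λ² − (-2)λ + (-3) with roots -3 and 1.
Eigenvectors give P = [[3, -5], [-1, 2]] with P⁻¹ = [[2, 5], [1, 3]], and T = P·diag(-3, 1)·P⁻¹.
Then T^3 = P·diag(-27, 1)·P⁻¹ = [[-81, -5], [27, 2]] · [[2, 5], [1, 3]] = [[-167, -420], [56, 141]].

[[-167, -420], [56, 141]]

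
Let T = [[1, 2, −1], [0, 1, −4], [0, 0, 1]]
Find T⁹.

[[1, 18, −297], [0, 1, −36], [0, 0, 1]]

T = I + N where N = [[0, 2, −1], [0, 0, −4], [0, 0, 0]] is strictly upper-triangular, so N³ = 0.
(I + N)⁹ = I + 9·N + 36·N² = [[1, 18, −297], [0, 1, −36], [0, 0, 1]].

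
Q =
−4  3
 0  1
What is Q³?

[[−64, 39], [0, 1]]

Q² = [[16, −9], [0, 1]]
Q³ = [[−64, 39], [0, 1]]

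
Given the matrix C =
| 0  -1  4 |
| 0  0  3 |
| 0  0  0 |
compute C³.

C is strictly triangular, hence nilpotent: C³ = 0, so C³ = 0.

[[0, 0, 0], [0, 0, 0], [0, 0, 0]]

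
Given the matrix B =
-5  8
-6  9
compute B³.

tr B = 4 and det B = 3, so the characteristic polynomial is λ² − (4)λ + (3) with roots 1 and 3.
Eigenvectors give P = [[-4, 1], [-3, 1]] with P⁻¹ = [[-1, 1], [-3, 4]], and B = P·diag(1, 3)·P⁻¹.
Then B³ = P·diag(1, 27)·P⁻¹ = [[-4, 27], [-3, 27]] · [[-1, 1], [-3, 4]] = [[-77, 104], [-78, 105]].

[[-77, 104], [-78, 105]]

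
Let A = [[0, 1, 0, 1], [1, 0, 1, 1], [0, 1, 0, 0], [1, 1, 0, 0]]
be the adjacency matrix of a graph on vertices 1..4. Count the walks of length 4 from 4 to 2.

6

The number of length-4 walks from vertex 4 to vertex 2 is entry (4,2) of A^4, where A is the adjacency matrix.
A^2 = [[2, 1, 1, 1], [1, 3, 0, 1], [1, 0, 1, 1], [1, 1, 1, 2]]
A^3 = [[2, 4, 1, 3], [4, 2, 3, 4], [1, 3, 0, 1], [3, 4, 1, 2]]
A^4 = [[7, 6, 4, 6], [6, 11, 2, 6], [4, 2, 3, 4], [6, 6, 4, 7]]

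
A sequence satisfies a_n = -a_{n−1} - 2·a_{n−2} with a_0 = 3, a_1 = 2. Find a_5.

-20

With companion matrix Q = [[-1, -2], [1, 0]], [a_n, a_{n−1}]ᵀ = Q·[a_{n−1}, a_{n−2}]ᵀ, so [a_5, a_4]ᵀ = Q⁴·[a_1, a_0]ᵀ.
Q⁴ = [[-1, -6], [3, 2]], giving [a_5, a_4]ᵀ = [[-20], [12]].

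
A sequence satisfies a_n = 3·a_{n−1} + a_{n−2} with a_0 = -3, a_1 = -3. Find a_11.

With companion matrix B = [[3, 1], [1, 0]], [a_n, a_{n−1}]ᵀ = B·[a_{n−1}, a_{n−2}]ᵀ, so [a_11, a_10]ᵀ = B¹⁰·[a_1, a_0]ᵀ.
B¹⁰ = [[141481, 42837], [42837, 12970]], giving [a_11, a_10]ᵀ = [[-552954], [-167421]].

-552954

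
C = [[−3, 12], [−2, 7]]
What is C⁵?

tr C = 4 and det C = 3, so the characteristic polynomial is λ² − (4)λ + (3) with roots 1 and 3.
Eigenvectors give P = [[3, −2], [1, −1]] with P⁻¹ = [[1, −2], [1, −3]], and C = P·diag(1, 3)·P⁻¹.
Then C⁵ = P·diag(1, 243)·P⁻¹ = [[3, −486], [1, −243]] · [[1, −2], [1, −3]] = [[−483, 1452], [−242, 727]].

[[−483, 1452], [−242, 727]]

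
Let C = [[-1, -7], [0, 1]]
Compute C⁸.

C² = I (check: tr C = 0 and det C = -1), so C⁸ = I since 8 is even.

[[1, 0], [0, 1]]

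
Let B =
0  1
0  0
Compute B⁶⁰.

B is strictly triangular, hence nilpotent: B² = 0, so B⁶⁰ = 0.

[[0, 0], [0, 0]]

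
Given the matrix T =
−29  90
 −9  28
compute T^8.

[[2551, −7650], [765, −2294]]

tr T = −1 and det T = −2, so the characteristic polynomial is λ² − (−1)λ + (−2) with roots 1 and −2.
Eigenvectors give P = [[3, 10], [1, 3]] with P⁻¹ = [[−3, 10], [1, −3]], and T = P·diag(1, −2)·P⁻¹.
Then T^8 = P·diag(1, 256)·P⁻¹ = [[3, 2560], [1, 768]] · [[−3, 10], [1, −3]] = [[2551, −7650], [765, −2294]].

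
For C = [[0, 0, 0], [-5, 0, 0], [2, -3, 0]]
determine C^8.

C is strictly triangular, hence nilpotent: C^3 = 0, so C^8 = 0.

[[0, 0, 0], [0, 0, 0], [0, 0, 0]]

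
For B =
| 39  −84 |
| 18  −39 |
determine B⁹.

tr B = 0 and det B = −9, so the characteristic polynomial is λ² − (0)λ + (−9) with roots −3 and 3.
Eigenvectors give P = [[2, −7], [1, −3]] with P⁻¹ = [[−3, 7], [−1, 2]], and B = P·diag(−3, 3)·P⁻¹.
Then B⁹ = P·diag(−19683, 19683)·P⁻¹ = [[−39366, −137781], [−19683, −59049]] · [[−3, 7], [−1, 2]] = [[255879, −551124], [118098, −255879]].

[[255879, −551124], [118098, −255879]]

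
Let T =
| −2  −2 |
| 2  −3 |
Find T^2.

[[0, 10], [−10, 5]]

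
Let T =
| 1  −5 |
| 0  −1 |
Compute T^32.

T² = I (check: tr T = 0 and det T = −1), so T^32 = I since 32 is even.

[[1, 0], [0, 1]]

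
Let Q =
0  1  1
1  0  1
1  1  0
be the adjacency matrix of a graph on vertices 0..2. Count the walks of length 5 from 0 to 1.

The number of length-5 walks from vertex 0 to vertex 1 is entry (0,1) of Q⁵, where Q is the adjacency matrix.
Q² = [[2, 1, 1], [1, 2, 1], [1, 1, 2]]
Q³ = [[2, 3, 3], [3, 2, 3], [3, 3, 2]]
Q⁴ = [[6, 5, 5], [5, 6, 5], [5, 5, 6]]
Q⁵ = [[10, 11, 11], [11, 10, 11], [11, 11, 10]]

11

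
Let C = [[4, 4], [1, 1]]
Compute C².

[[20, 20], [5, 5]]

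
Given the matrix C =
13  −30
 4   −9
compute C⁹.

tr C = 4 and det C = 3, so the characteristic polynomial is λ² − (4)λ + (3) with roots 1 and 3.
Eigenvectors give P = [[−5, 3], [−2, 1]] with P⁻¹ = [[1, −3], [2, −5]], and C = P·diag(1, 3)·P⁻¹.
Then C⁹ = P·diag(1, 19683)·P⁻¹ = [[−5, 59049], [−2, 19683]] · [[1, −3], [2, −5]] = [[118093, −295230], [39364, −98409]].

[[118093, −295230], [39364, −98409]]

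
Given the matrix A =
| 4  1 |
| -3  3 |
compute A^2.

[[13, 7], [-21, 6]]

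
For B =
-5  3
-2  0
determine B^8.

tr B = -5 and det B = 6, so the characteristic polynomial is λ² − (-5)λ + (6) with roots -2 and -3.
Eigenvectors give P = [[1, 3], [1, 2]] with P⁻¹ = [[-2, 3], [1, -1]], and B = P·diag(-2, -3)·P⁻¹.
Then B^8 = P·diag(256, 6561)·P⁻¹ = [[256, 19683], [256, 13122]] · [[-2, 3], [1, -1]] = [[19171, -18915], [12610, -12354]].

[[19171, -18915], [12610, -12354]]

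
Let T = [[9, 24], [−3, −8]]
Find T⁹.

T² = T (a projection; rank 1, trace 1), so T⁹ = T.

[[9, 24], [−3, −8]]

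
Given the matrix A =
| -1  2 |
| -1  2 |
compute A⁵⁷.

A² = A (a projection; rank 1, trace 1), so A⁵⁷ = A.

[[-1, 2], [-1, 2]]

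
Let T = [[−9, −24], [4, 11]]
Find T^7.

[[−4377, −13128], [2188, 6563]]

tr T = 2 and det T = −3, so the characteristic polynomial is λ² − (2)λ + (−3) with roots −1 and 3.
Eigenvectors give P = [[−3, 2], [1, −1]] with P⁻¹ = [[−1, −2], [−1, −3]], and T = P·diag(−1, 3)·P⁻¹.
Then T^7 = P·diag(−1, 2187)·P⁻¹ = [[3, 4374], [−1, −2187]] · [[−1, −2], [−1, −3]] = [[−4377, −13128], [2188, 6563]].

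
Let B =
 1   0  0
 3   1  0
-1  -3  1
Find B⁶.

[[1, 0, 0], [18, 1, 0], [-141, -18, 1]]

B = I + N where N = [[0, 0, 0], [3, 0, 0], [-1, -3, 0]] is strictly lower-triangular, so N³ = 0.
(I + N)⁶ = I + 6·N + 15·N² = [[1, 0, 0], [18, 1, 0], [-141, -18, 1]].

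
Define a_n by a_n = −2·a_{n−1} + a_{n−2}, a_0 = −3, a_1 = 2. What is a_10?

−7711

With companion matrix A = [[−2, 1], [1, 0]], [a_n, a_{n−1}]ᵀ = A·[a_{n−1}, a_{n−2}]ᵀ, so [a_10, a_9]ᵀ = A⁹·[a_1, a_0]ᵀ.
A⁹ = [[−2378, 985], [985, −408]], giving [a_10, a_9]ᵀ = [[−7711], [3194]].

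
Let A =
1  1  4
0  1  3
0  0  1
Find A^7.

[[1, 7, 91], [0, 1, 21], [0, 0, 1]]

A = I + N where N = [[0, 1, 4], [0, 0, 3], [0, 0, 0]] is strictly upper-triangular, so N^3 = 0.
(I + N)^7 = I + 7·N + 21·N^2 = [[1, 7, 91], [0, 1, 21], [0, 0, 1]].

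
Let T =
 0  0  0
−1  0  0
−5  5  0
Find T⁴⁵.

[[0, 0, 0], [0, 0, 0], [0, 0, 0]]

T is strictly triangular, hence nilpotent: T³ = 0, so T⁴⁵ = 0.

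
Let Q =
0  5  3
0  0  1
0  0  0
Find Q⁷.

[[0, 0, 0], [0, 0, 0], [0, 0, 0]]

Q is strictly triangular, hence nilpotent: Q³ = 0, so Q⁷ = 0.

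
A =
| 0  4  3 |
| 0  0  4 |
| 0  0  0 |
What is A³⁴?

A is strictly triangular, hence nilpotent: A³ = 0, so A³⁴ = 0.

[[0, 0, 0], [0, 0, 0], [0, 0, 0]]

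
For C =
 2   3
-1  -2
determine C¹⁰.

[[1, 0], [0, 1]]

C² = I (check: tr C = 0 and det C = -1), so C¹⁰ = I since 10 is even.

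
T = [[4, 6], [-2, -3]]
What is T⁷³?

T² = T (a projection; rank 1, trace 1), so T⁷³ = T.

[[4, 6], [-2, -3]]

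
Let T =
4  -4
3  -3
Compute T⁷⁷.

[[4, -4], [3, -3]]

T² = T (a projection; rank 1, trace 1), so T⁷⁷ = T.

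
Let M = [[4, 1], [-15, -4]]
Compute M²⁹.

[[4, 1], [-15, -4]]

M² = I (check: tr M = 0 and det M = -1), so M²⁹ = M since 29 is odd.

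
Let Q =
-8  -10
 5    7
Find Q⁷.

tr Q = -1 and det Q = -6, so the characteristic polynomial is λ² − (-1)λ + (-6) with roots -3 and 2.
Eigenvectors give P = [[-2, 1], [1, -1]] with P⁻¹ = [[-1, -1], [-1, -2]], and Q = P·diag(-3, 2)·P⁻¹.
Then Q⁷ = P·diag(-2187, 128)·P⁻¹ = [[4374, 128], [-2187, -128]] · [[-1, -1], [-1, -2]] = [[-4502, -4630], [2315, 2443]].

[[-4502, -4630], [2315, 2443]]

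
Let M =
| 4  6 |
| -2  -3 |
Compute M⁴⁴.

M² = M (a projection; rank 1, trace 1), so M⁴⁴ = M.

[[4, 6], [-2, -3]]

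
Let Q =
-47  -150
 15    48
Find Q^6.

[[-5921, -19950], [1995, 6714]]

tr Q = 1 and det Q = -6, so the characteristic polynomial is λ² − (1)λ + (-6) with roots 3 and -2.
Eigenvectors give P = [[-3, 10], [1, -3]] with P⁻¹ = [[3, 10], [1, 3]], and Q = P·diag(3, -2)·P⁻¹.
Then Q^6 = P·diag(729, 64)·P⁻¹ = [[-2187, 640], [729, -192]] · [[3, 10], [1, 3]] = [[-5921, -19950], [1995, 6714]].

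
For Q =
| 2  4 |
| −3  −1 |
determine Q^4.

[[52, −76], [57, 109]]

Q^2 = [[−8, 4], [−3, −11]]
Q^3 = [[−28, −36], [27, −1]]
Q^4 = [[52, −76], [57, 109]]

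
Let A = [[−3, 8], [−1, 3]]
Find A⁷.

[[−3, 8], [−1, 3]]

A² = I (check: tr A = 0 and det A = −1), so A⁷ = A since 7 is odd.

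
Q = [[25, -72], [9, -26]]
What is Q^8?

[[-2039, 6120], [-765, 2296]]

tr Q = -1 and det Q = -2, so the characteristic polynomial is λ² − (-1)λ + (-2) with roots 1 and -2.
Eigenvectors give P = [[-3, -8], [-1, -3]] with P⁻¹ = [[-3, 8], [1, -3]], and Q = P·diag(1, -2)·P⁻¹.
Then Q^8 = P·diag(1, 256)·P⁻¹ = [[-3, -2048], [-1, -768]] · [[-3, 8], [1, -3]] = [[-2039, 6120], [-765, 2296]].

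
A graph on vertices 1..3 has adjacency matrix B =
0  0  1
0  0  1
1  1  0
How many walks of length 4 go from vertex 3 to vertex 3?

4

The number of length-4 walks from vertex 3 to vertex 3 is entry (3,3) of B^4, where B is the adjacency matrix.
B^2 = [[1, 1, 0], [1, 1, 0], [0, 0, 2]]
B^3 = [[0, 0, 2], [0, 0, 2], [2, 2, 0]]
B^4 = [[2, 2, 0], [2, 2, 0], [0, 0, 4]]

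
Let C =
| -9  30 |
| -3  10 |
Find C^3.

[[-9, 30], [-3, 10]]

C² = C (a projection; rank 1, trace 1), so C^3 = C.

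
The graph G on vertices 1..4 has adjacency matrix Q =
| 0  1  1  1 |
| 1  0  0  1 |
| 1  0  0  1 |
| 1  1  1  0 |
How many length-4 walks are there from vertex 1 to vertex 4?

14

The number of length-4 walks from vertex 1 to vertex 4 is entry (1,4) of Q⁴, where Q is the adjacency matrix.
Q² = [[3, 1, 1, 2], [1, 2, 2, 1], [1, 2, 2, 1], [2, 1, 1, 3]]
Q³ = [[4, 5, 5, 5], [5, 2, 2, 5], [5, 2, 2, 5], [5, 5, 5, 4]]
Q⁴ = [[15, 9, 9, 14], [9, 10, 10, 9], [9, 10, 10, 9], [14, 9, 9, 15]]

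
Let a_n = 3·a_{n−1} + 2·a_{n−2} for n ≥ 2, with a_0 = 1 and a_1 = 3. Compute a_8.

With companion matrix M = [[3, 2], [1, 0]], [a_n, a_{n−1}]ᵀ = M·[a_{n−1}, a_{n−2}]ᵀ, so [a_8, a_7]ᵀ = M⁷·[a_1, a_0]ᵀ.
M⁷ = [[6279, 3526], [1763, 990]], giving [a_8, a_7]ᵀ = [[22363], [6279]].

22363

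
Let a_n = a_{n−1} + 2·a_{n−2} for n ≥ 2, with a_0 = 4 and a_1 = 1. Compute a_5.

51

With companion matrix A = [[1, 2], [1, 0]], [a_n, a_{n−1}]ᵀ = A·[a_{n−1}, a_{n−2}]ᵀ, so [a_5, a_4]ᵀ = A⁴·[a_1, a_0]ᵀ.
A⁴ = [[11, 10], [5, 6]], giving [a_5, a_4]ᵀ = [[51], [29]].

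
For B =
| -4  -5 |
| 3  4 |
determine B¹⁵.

B² = I (check: tr B = 0 and det B = -1), so B¹⁵ = B since 15 is odd.

[[-4, -5], [3, 4]]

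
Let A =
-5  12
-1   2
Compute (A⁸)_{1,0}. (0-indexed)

tr A = -3 and det A = 2, so the characteristic polynomial is λ² − (-3)λ + (2) with roots -1 and -2.
Eigenvectors give P = [[3, 4], [1, 1]] with P⁻¹ = [[-1, 4], [1, -3]], and A = P·diag(-1, -2)·P⁻¹.
Then A⁸ = P·diag(1, 256)·P⁻¹ = [[3, 1024], [1, 256]] · [[-1, 4], [1, -3]] = [[1021, -3060], [255, -764]].

255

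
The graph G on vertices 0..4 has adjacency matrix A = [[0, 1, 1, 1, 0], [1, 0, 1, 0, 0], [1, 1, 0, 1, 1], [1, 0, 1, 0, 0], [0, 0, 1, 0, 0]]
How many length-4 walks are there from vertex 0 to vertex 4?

The number of length-4 walks from vertex 0 to vertex 4 is entry (0,4) of A^4, where A is the adjacency matrix.
A^2 = [[3, 1, 2, 1, 1], [1, 2, 1, 2, 1], [2, 1, 4, 1, 0], [1, 2, 1, 2, 1], [1, 1, 0, 1, 1]]
A^3 = [[4, 5, 6, 5, 2], [5, 2, 6, 2, 1], [6, 6, 4, 6, 4], [5, 2, 6, 2, 1], [2, 1, 4, 1, 0]]
A^4 = [[16, 10, 16, 10, 6], [10, 11, 10, 11, 6], [16, 10, 22, 10, 4], [10, 11, 10, 11, 6], [6, 6, 4, 6, 4]]

6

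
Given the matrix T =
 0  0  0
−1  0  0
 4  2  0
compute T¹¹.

T is strictly triangular, hence nilpotent: T³ = 0, so T¹¹ = 0.

[[0, 0, 0], [0, 0, 0], [0, 0, 0]]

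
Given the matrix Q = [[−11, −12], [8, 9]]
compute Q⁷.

[[−6563, −6564], [4376, 4377]]

tr Q = −2 and det Q = −3, so the characteristic polynomial is λ² − (−2)λ + (−3) with roots 1 and −3.
Eigenvectors give P = [[−1, 3], [1, −2]] with P⁻¹ = [[2, 3], [1, 1]], and Q = P·diag(1, −3)·P⁻¹.
Then Q⁷ = P·diag(1, −2187)·P⁻¹ = [[−1, −6561], [1, 4374]] · [[2, 3], [1, 1]] = [[−6563, −6564], [4376, 4377]].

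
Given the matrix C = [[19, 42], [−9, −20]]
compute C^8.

[[−1529, −3570], [765, 1786]]

tr C = −1 and det C = −2, so the characteristic polynomial is λ² − (−1)λ + (−2) with roots −2 and 1.
Eigenvectors give P = [[−2, 7], [1, −3]] with P⁻¹ = [[3, 7], [1, 2]], and C = P·diag(−2, 1)·P⁻¹.
Then C^8 = P·diag(256, 1)·P⁻¹ = [[−512, 7], [256, −3]] · [[3, 7], [1, 2]] = [[−1529, −3570], [765, 1786]].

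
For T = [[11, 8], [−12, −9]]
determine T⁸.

[[19681, 13120], [−19680, −13119]]

tr T = 2 and det T = −3, so the characteristic polynomial is λ² − (2)λ + (−3) with roots −1 and 3.
Eigenvectors give P = [[−2, −1], [3, 1]] with P⁻¹ = [[1, 1], [−3, −2]], and T = P·diag(−1, 3)·P⁻¹.
Then T⁸ = P·diag(1, 6561)·P⁻¹ = [[−2, −6561], [3, 6561]] · [[1, 1], [−3, −2]] = [[19681, 13120], [−19680, −13119]].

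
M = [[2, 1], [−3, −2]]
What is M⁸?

M² = I (check: tr M = 0 and det M = −1), so M⁸ = I since 8 is even.

[[1, 0], [0, 1]]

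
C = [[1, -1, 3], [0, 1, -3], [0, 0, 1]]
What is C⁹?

[[1, -9, 135], [0, 1, -27], [0, 0, 1]]

C = I + N where N = [[0, -1, 3], [0, 0, -3], [0, 0, 0]] is strictly upper-triangular, so N³ = 0.
(I + N)⁹ = I + 9·N + 36·N² = [[1, -9, 135], [0, 1, -27], [0, 0, 1]].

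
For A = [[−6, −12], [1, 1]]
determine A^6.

[[2724, 7980], [−665, −1931]]

tr A = −5 and det A = 6, so the characteristic polynomial is λ² − (−5)λ + (6) with roots −3 and −2.
Eigenvectors give P = [[4, −3], [−1, 1]] with P⁻¹ = [[1, 3], [1, 4]], and A = P·diag(−3, −2)·P⁻¹.
Then A^6 = P·diag(729, 64)·P⁻¹ = [[2916, −192], [−729, 64]] · [[1, 3], [1, 4]] = [[2724, 7980], [−665, −1931]].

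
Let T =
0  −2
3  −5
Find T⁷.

tr T = −5 and det T = 6, so the characteristic polynomial is λ² − (−5)λ + (6) with roots −2 and −3.
Eigenvectors give P = [[1, −2], [1, −3]] with P⁻¹ = [[3, −2], [1, −1]], and T = P·diag(−2, −3)·P⁻¹.
Then T⁷ = P·diag(−128, −2187)·P⁻¹ = [[−128, 4374], [−128, 6561]] · [[3, −2], [1, −1]] = [[3990, −4118], [6177, −6305]].

[[3990, −4118], [6177, −6305]]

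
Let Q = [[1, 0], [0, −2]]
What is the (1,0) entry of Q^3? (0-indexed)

0

Q^2 = [[1, 0], [0, 4]]
Q^3 = [[1, 0], [0, −8]]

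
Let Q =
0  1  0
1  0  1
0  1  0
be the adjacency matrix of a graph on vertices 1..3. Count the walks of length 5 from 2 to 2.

0

The number of length-5 walks from vertex 2 to vertex 2 is entry (2,2) of Q⁵, where Q is the adjacency matrix.
Q² = [[1, 0, 1], [0, 2, 0], [1, 0, 1]]
Q³ = [[0, 2, 0], [2, 0, 2], [0, 2, 0]]
Q⁴ = [[2, 0, 2], [0, 4, 0], [2, 0, 2]]
Q⁵ = [[0, 4, 0], [4, 0, 4], [0, 4, 0]]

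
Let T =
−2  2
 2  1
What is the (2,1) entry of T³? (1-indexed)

T² = [[8, −2], [−2, 5]]
T³ = [[−20, 14], [14, 1]]

14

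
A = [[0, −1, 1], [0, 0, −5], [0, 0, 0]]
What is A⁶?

A is strictly triangular, hence nilpotent: A³ = 0, so A⁶ = 0.

[[0, 0, 0], [0, 0, 0], [0, 0, 0]]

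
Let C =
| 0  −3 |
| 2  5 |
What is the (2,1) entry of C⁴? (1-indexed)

130

tr C = 5 and det C = 6, so the characteristic polynomial is λ² − (5)λ + (6) with roots 3 and 2.
Eigenvectors give P = [[−1, 3], [1, −2]] with P⁻¹ = [[2, 3], [1, 1]], and C = P·diag(3, 2)·P⁻¹.
Then C⁴ = P·diag(81, 16)·P⁻¹ = [[−81, 48], [81, −32]] · [[2, 3], [1, 1]] = [[−114, −195], [130, 211]].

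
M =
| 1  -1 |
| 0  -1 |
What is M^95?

M² = I (check: tr M = 0 and det M = -1), so M^95 = M since 95 is odd.

[[1, -1], [0, -1]]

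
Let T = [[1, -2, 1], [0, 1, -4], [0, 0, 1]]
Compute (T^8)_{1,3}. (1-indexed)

232

T = I + N where N = [[0, -2, 1], [0, 0, -4], [0, 0, 0]] is strictly upper-triangular, so N^3 = 0.
(I + N)^8 = I + 8·N + 28·N^2 = [[1, -16, 232], [0, 1, -32], [0, 0, 1]].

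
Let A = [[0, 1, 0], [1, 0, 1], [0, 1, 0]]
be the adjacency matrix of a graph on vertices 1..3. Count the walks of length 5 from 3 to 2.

The number of length-5 walks from vertex 3 to vertex 2 is entry (3,2) of A^5, where A is the adjacency matrix.
A^2 = [[1, 0, 1], [0, 2, 0], [1, 0, 1]]
A^3 = [[0, 2, 0], [2, 0, 2], [0, 2, 0]]
A^4 = [[2, 0, 2], [0, 4, 0], [2, 0, 2]]
A^5 = [[0, 4, 0], [4, 0, 4], [0, 4, 0]]

4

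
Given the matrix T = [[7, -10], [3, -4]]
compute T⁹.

tr T = 3 and det T = 2, so the characteristic polynomial is λ² − (3)λ + (2) with roots 2 and 1.
Eigenvectors give P = [[2, -5], [1, -3]] with P⁻¹ = [[3, -5], [1, -2]], and T = P·diag(2, 1)·P⁻¹.
Then T⁹ = P·diag(512, 1)·P⁻¹ = [[1024, -5], [512, -3]] · [[3, -5], [1, -2]] = [[3067, -5110], [1533, -2554]].

[[3067, -5110], [1533, -2554]]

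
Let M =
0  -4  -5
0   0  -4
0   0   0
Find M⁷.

M is strictly triangular, hence nilpotent: M³ = 0, so M⁷ = 0.

[[0, 0, 0], [0, 0, 0], [0, 0, 0]]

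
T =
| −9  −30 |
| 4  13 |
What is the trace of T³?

tr T = 4 and det T = 3, so the characteristic polynomial is λ² − (4)λ + (3) with roots 3 and 1.
Eigenvectors give P = [[−5, −3], [2, 1]] with P⁻¹ = [[1, 3], [−2, −5]], and T = P·diag(3, 1)·P⁻¹.
Then T³ = P·diag(27, 1)·P⁻¹ = [[−135, −3], [54, 1]] · [[1, 3], [−2, −5]] = [[−129, −390], [52, 157]].

28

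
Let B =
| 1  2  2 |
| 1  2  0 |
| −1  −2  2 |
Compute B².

[[1, 2, 6], [3, 6, 2], [−5, −10, 2]]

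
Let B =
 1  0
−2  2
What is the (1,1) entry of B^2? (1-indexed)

1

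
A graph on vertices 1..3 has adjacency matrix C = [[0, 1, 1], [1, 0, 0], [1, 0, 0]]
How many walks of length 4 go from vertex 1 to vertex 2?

0

The number of length-4 walks from vertex 1 to vertex 2 is entry (1,2) of C⁴, where C is the adjacency matrix.
C² = [[2, 0, 0], [0, 1, 1], [0, 1, 1]]
C³ = [[0, 2, 2], [2, 0, 0], [2, 0, 0]]
C⁴ = [[4, 0, 0], [0, 2, 2], [0, 2, 2]]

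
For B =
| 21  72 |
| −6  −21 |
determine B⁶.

[[729, 0], [0, 729]]

tr B = 0 and det B = −9, so the characteristic polynomial is λ² − (0)λ + (−9) with roots 3 and −3.
Eigenvectors give P = [[4, −3], [−1, 1]] with P⁻¹ = [[1, 3], [1, 4]], and B = P·diag(3, −3)·P⁻¹.
Then B⁶ = P·diag(729, 729)·P⁻¹ = [[2916, −2187], [−729, 729]] · [[1, 3], [1, 4]] = [[729, 0], [0, 729]].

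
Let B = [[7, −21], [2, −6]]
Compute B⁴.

[[7, −21], [2, −6]]

B² = B (a projection; rank 1, trace 1), so B⁴ = B.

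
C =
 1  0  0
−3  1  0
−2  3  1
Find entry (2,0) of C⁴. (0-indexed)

C = I + N where N = [[0, 0, 0], [−3, 0, 0], [−2, 3, 0]] is strictly lower-triangular, so N³ = 0.
(I + N)⁴ = I + 4·N + 6·N² = [[1, 0, 0], [−12, 1, 0], [−62, 12, 1]].

−62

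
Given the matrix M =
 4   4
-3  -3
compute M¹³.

M² = M (a projection; rank 1, trace 1), so M¹³ = M.

[[4, 4], [-3, -3]]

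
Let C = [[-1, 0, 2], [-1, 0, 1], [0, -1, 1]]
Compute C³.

C² = [[1, -2, 0], [1, -1, -1], [1, -1, 0]]
C³ = [[1, 0, 0], [0, 1, 0], [0, 0, 1]]

[[1, 0, 0], [0, 1, 0], [0, 0, 1]]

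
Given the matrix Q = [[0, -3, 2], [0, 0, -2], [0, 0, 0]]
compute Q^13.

[[0, 0, 0], [0, 0, 0], [0, 0, 0]]

Q is strictly triangular, hence nilpotent: Q^3 = 0, so Q^13 = 0.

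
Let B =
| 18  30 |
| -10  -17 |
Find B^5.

[[1068, 1650], [-550, -857]]

tr B = 1 and det B = -6, so the characteristic polynomial is λ² − (1)λ + (-6) with roots 3 and -2.
Eigenvectors give P = [[-2, -3], [1, 2]] with P⁻¹ = [[-2, -3], [1, 2]], and B = P·diag(3, -2)·P⁻¹.
Then B^5 = P·diag(243, -32)·P⁻¹ = [[-486, 96], [243, -64]] · [[-2, -3], [1, 2]] = [[1068, 1650], [-550, -857]].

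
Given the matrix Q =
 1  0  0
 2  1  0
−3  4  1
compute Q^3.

Q = I + N where N = [[0, 0, 0], [2, 0, 0], [−3, 4, 0]] is strictly lower-triangular, so N^3 = 0.
(I + N)^3 = I + 3·N + 3·N^2 = [[1, 0, 0], [6, 1, 0], [15, 12, 1]].

[[1, 0, 0], [6, 1, 0], [15, 12, 1]]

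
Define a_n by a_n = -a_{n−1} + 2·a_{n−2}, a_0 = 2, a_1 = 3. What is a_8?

-83

With companion matrix T = [[-1, 2], [1, 0]], [a_n, a_{n−1}]ᵀ = T·[a_{n−1}, a_{n−2}]ᵀ, so [a_8, a_7]ᵀ = T⁷·[a_1, a_0]ᵀ.
T⁷ = [[-85, 86], [43, -42]], giving [a_8, a_7]ᵀ = [[-83], [45]].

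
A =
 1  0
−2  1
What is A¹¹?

A = I + N where N = [[0, 0], [−2, 0]] is strictly lower-triangular, so N² = 0.
(I + N)¹¹ = I + 11·N = [[1, 0], [−22, 1]].

[[1, 0], [−22, 1]]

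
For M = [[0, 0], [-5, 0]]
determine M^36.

[[0, 0], [0, 0]]

M is strictly triangular, hence nilpotent: M^2 = 0, so M^36 = 0.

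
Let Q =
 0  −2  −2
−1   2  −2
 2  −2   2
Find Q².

[[−2, 0, 0], [−6, 10, −6], [6, −12, 4]]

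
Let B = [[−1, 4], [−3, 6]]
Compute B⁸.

[[−18659, 25220], [−18915, 25476]]

tr B = 5 and det B = 6, so the characteristic polynomial is λ² − (5)λ + (6) with roots 2 and 3.
Eigenvectors give P = [[4, 1], [3, 1]] with P⁻¹ = [[1, −1], [−3, 4]], and B = P·diag(2, 3)·P⁻¹.
Then B⁸ = P·diag(256, 6561)·P⁻¹ = [[1024, 6561], [768, 6561]] · [[1, −1], [−3, 4]] = [[−18659, 25220], [−18915, 25476]].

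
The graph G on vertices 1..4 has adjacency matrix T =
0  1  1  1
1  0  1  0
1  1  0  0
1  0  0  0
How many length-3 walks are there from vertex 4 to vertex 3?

The number of length-3 walks from vertex 4 to vertex 3 is entry (4,3) of T^3, where T is the adjacency matrix.
T^2 = [[3, 1, 1, 0], [1, 2, 1, 1], [1, 1, 2, 1], [0, 1, 1, 1]]
T^3 = [[2, 4, 4, 3], [4, 2, 3, 1], [4, 3, 2, 1], [3, 1, 1, 0]]

1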